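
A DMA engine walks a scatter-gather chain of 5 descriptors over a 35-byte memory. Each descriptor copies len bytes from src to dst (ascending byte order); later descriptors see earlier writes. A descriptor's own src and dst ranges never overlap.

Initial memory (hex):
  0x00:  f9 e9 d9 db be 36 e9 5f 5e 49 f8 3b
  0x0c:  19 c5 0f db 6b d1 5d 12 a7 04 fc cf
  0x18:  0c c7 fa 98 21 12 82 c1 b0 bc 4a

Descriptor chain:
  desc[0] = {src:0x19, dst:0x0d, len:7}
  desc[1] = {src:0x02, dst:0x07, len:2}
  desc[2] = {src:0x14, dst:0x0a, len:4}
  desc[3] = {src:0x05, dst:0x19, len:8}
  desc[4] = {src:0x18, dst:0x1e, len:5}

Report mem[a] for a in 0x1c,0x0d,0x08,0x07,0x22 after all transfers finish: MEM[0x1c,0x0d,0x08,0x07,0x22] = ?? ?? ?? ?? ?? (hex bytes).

MEM[0x1c,0x0d,0x08,0x07,0x22] = db cf db d9 db

D0: mem[0x0d..0x13] <- [c7 fa 98 21 12 82 c1]
D1: mem[0x07..0x08] <- [d9 db]
D2: mem[0x0a..0x0d] <- [a7 04 fc cf]
D3: mem[0x19..0x20] <- [36 e9 d9 db 49 a7 04 fc]
D4: mem[0x1e..0x22] <- [0c 36 e9 d9 db]
query mem[0x1c]=0xdb, mem[0x0d]=0xcf, mem[0x08]=0xdb, mem[0x07]=0xd9, mem[0x22]=0xdb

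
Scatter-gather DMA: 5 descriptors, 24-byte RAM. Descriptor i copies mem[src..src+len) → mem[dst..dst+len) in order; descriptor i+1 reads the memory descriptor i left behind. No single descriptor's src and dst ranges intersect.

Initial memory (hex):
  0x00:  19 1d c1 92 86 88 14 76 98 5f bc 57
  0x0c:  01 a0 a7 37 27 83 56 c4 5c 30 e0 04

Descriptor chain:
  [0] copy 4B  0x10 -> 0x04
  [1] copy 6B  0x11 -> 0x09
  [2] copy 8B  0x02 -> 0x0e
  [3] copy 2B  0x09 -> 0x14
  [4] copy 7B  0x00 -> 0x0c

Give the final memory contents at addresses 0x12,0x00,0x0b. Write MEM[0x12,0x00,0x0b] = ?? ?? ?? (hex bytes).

MEM[0x12,0x00,0x0b] = 56 19 c4

#0 dst[0x04+4] := {0x27,0x83,0x56,0xc4}
#1 dst[0x09+6] := {0x83,0x56,0xc4,0x5c,0x30,0xe0}
#2 dst[0x0e+8] := {0xc1,0x92,0x27,0x83,0x56,0xc4,0x98,0x83}
#3 dst[0x14+2] := {0x83,0x56}
#4 dst[0x0c+7] := {0x19,0x1d,0xc1,0x92,0x27,0x83,0x56}
query mem[0x12]=0x56, mem[0x00]=0x19, mem[0x0b]=0xc4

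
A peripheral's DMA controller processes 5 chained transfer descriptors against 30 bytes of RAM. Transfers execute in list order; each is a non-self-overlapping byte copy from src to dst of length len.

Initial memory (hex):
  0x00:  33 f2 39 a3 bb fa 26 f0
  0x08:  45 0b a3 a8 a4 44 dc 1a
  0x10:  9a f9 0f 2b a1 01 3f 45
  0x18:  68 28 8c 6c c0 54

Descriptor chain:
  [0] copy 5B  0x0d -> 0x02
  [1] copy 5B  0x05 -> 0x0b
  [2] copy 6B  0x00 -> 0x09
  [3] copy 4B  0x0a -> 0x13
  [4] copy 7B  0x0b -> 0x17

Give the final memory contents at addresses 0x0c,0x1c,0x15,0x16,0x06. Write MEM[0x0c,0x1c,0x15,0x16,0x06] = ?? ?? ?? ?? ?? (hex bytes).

MEM[0x0c,0x1c,0x15,0x16,0x06] = dc 9a dc 1a f9

D0: mem[0x02..0x06] <- [44 dc 1a 9a f9]
D1: mem[0x0b..0x0f] <- [9a f9 f0 45 0b]
D2: mem[0x09..0x0e] <- [33 f2 44 dc 1a 9a]
D3: mem[0x13..0x16] <- [f2 44 dc 1a]
D4: mem[0x17..0x1d] <- [44 dc 1a 9a 0b 9a f9]
query mem[0x0c]=0xdc, mem[0x1c]=0x9a, mem[0x15]=0xdc, mem[0x16]=0x1a, mem[0x06]=0xf9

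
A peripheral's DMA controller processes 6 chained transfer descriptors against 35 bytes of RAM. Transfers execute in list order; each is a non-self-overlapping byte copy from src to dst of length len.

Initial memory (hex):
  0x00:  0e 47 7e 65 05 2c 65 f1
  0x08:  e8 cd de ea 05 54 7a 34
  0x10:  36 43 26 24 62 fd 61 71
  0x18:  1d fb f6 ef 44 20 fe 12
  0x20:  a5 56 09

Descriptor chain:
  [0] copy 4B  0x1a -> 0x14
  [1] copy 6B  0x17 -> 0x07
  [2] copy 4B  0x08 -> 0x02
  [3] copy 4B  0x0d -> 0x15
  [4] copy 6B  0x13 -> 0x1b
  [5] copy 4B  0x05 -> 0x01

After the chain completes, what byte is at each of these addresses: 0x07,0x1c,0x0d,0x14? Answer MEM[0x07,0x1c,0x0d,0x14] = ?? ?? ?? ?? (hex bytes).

MEM[0x07,0x1c,0x0d,0x14] = 20 f6 54 f6

#0 dst[0x14+4] := {0xf6,0xef,0x44,0x20}
#1 dst[0x07+6] := {0x20,0x1d,0xfb,0xf6,0xef,0x44}
#2 dst[0x02+4] := {0x1d,0xfb,0xf6,0xef}
#3 dst[0x15+4] := {0x54,0x7a,0x34,0x36}
#4 dst[0x1b+6] := {0x24,0xf6,0x54,0x7a,0x34,0x36}
#5 dst[0x01+4] := {0xef,0x65,0x20,0x1d}
query mem[0x07]=0x20, mem[0x1c]=0xf6, mem[0x0d]=0x54, mem[0x14]=0xf6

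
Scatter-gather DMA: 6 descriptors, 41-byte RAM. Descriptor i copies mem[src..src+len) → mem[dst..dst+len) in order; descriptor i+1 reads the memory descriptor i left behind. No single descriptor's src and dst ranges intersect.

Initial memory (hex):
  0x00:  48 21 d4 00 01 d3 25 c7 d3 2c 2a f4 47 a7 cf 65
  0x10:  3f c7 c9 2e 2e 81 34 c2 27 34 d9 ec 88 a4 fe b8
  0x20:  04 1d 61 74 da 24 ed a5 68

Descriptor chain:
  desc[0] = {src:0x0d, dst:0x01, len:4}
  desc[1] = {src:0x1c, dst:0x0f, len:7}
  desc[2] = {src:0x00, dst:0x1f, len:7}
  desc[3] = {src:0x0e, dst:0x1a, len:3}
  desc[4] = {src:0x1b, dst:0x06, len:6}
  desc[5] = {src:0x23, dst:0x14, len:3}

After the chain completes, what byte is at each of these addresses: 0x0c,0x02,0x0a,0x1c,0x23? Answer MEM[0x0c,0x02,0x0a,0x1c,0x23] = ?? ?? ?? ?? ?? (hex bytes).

MEM[0x0c,0x02,0x0a,0x1c,0x23] = 47 cf 48 a4 3f

D0: mem[0x01..0x04] <- [a7 cf 65 3f]
D1: mem[0x0f..0x15] <- [88 a4 fe b8 04 1d 61]
D2: mem[0x1f..0x25] <- [48 a7 cf 65 3f d3 25]
D3: mem[0x1a..0x1c] <- [cf 88 a4]
D4: mem[0x06..0x0b] <- [88 a4 a4 fe 48 a7]
D5: mem[0x14..0x16] <- [3f d3 25]
query mem[0x0c]=0x47, mem[0x02]=0xcf, mem[0x0a]=0x48, mem[0x1c]=0xa4, mem[0x23]=0x3f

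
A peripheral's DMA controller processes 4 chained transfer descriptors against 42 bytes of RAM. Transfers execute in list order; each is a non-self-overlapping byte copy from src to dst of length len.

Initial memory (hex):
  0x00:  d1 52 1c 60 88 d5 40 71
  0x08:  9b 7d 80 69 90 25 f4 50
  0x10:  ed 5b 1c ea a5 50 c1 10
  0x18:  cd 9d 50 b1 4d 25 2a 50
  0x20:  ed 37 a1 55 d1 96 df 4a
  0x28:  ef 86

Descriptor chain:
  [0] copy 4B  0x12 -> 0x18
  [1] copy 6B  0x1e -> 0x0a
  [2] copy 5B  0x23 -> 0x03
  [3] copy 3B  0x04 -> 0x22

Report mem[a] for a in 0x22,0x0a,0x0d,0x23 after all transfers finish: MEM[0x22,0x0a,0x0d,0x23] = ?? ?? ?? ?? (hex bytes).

MEM[0x22,0x0a,0x0d,0x23] = d1 2a 37 96

#0 dst[0x18+4] := {0x1c,0xea,0xa5,0x50}
#1 dst[0x0a+6] := {0x2a,0x50,0xed,0x37,0xa1,0x55}
#2 dst[0x03+5] := {0x55,0xd1,0x96,0xdf,0x4a}
#3 dst[0x22+3] := {0xd1,0x96,0xdf}
query mem[0x22]=0xd1, mem[0x0a]=0x2a, mem[0x0d]=0x37, mem[0x23]=0x96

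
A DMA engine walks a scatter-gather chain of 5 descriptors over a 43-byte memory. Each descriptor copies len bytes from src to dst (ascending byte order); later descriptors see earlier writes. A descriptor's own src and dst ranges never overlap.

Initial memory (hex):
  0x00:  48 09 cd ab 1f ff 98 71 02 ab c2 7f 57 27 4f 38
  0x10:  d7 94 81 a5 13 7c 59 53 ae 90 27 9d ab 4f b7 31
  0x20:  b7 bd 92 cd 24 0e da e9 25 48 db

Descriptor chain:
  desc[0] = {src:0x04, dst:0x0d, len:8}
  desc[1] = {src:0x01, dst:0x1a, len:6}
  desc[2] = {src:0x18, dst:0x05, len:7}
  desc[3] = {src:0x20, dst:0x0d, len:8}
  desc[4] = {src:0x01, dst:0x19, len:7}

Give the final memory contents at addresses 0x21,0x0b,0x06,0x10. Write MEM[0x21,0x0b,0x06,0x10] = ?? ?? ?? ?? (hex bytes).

MEM[0x21,0x0b,0x06,0x10] = bd ff 90 cd

[0] 0x04->0x0d len=8 : 1f ff 98 71 02 ab c2 7f
[1] 0x01->0x1a len=6 : 09 cd ab 1f ff 98
[2] 0x18->0x05 len=7 : ae 90 09 cd ab 1f ff
[3] 0x20->0x0d len=8 : b7 bd 92 cd 24 0e da e9
[4] 0x01->0x19 len=7 : 09 cd ab 1f ae 90 09
query mem[0x21]=0xbd, mem[0x0b]=0xff, mem[0x06]=0x90, mem[0x10]=0xcd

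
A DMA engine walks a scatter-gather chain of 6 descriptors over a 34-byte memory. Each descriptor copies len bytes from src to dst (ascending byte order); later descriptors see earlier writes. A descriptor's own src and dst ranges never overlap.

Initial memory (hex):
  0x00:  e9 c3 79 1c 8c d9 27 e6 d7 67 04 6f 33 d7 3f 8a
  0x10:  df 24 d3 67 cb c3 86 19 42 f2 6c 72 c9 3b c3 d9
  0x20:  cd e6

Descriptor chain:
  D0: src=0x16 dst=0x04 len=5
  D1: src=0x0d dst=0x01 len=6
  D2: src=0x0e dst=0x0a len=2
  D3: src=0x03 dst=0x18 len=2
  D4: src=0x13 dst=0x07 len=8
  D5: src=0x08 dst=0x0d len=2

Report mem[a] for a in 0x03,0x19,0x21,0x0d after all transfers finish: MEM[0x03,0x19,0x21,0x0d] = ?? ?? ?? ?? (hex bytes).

D0: mem[0x04..0x08] <- [86 19 42 f2 6c]
D1: mem[0x01..0x06] <- [d7 3f 8a df 24 d3]
D2: mem[0x0a..0x0b] <- [3f 8a]
D3: mem[0x18..0x19] <- [8a df]
D4: mem[0x07..0x0e] <- [67 cb c3 86 19 8a df 6c]
D5: mem[0x0d..0x0e] <- [cb c3]
query mem[0x03]=0x8a, mem[0x19]=0xdf, mem[0x21]=0xe6, mem[0x0d]=0xcb

MEM[0x03,0x19,0x21,0x0d] = 8a df e6 cb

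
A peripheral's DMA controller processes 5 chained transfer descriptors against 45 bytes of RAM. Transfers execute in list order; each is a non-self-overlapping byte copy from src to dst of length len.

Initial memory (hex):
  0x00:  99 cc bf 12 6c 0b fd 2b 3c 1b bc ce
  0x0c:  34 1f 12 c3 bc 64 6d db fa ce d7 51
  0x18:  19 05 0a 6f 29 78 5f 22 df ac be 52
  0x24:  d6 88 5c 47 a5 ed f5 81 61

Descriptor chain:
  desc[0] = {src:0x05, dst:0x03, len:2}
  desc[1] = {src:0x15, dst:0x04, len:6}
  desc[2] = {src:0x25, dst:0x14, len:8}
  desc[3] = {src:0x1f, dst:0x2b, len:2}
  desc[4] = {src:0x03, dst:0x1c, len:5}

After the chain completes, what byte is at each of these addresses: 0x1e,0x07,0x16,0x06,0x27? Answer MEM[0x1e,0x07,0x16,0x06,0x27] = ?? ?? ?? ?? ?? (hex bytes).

MEM[0x1e,0x07,0x16,0x06,0x27] = d7 19 47 51 47

#0 dst[0x03+2] := {0x0b,0xfd}
#1 dst[0x04+6] := {0xce,0xd7,0x51,0x19,0x05,0x0a}
#2 dst[0x14+8] := {0x88,0x5c,0x47,0xa5,0xed,0xf5,0x81,0x61}
#3 dst[0x2b+2] := {0x22,0xdf}
#4 dst[0x1c+5] := {0x0b,0xce,0xd7,0x51,0x19}
query mem[0x1e]=0xd7, mem[0x07]=0x19, mem[0x16]=0x47, mem[0x06]=0x51, mem[0x27]=0x47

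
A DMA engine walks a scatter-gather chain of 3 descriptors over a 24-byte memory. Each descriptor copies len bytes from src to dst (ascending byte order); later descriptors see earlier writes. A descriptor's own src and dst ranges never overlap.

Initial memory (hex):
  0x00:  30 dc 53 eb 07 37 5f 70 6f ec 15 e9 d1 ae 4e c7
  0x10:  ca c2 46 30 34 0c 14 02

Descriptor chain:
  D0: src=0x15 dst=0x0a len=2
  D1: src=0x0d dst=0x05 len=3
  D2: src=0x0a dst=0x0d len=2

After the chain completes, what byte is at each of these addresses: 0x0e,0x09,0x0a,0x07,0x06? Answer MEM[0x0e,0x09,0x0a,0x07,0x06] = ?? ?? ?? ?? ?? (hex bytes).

MEM[0x0e,0x09,0x0a,0x07,0x06] = 14 ec 0c c7 4e

#0 dst[0x0a+2] := {0x0c,0x14}
#1 dst[0x05+3] := {0xae,0x4e,0xc7}
#2 dst[0x0d+2] := {0x0c,0x14}
query mem[0x0e]=0x14, mem[0x09]=0xec, mem[0x0a]=0x0c, mem[0x07]=0xc7, mem[0x06]=0x4e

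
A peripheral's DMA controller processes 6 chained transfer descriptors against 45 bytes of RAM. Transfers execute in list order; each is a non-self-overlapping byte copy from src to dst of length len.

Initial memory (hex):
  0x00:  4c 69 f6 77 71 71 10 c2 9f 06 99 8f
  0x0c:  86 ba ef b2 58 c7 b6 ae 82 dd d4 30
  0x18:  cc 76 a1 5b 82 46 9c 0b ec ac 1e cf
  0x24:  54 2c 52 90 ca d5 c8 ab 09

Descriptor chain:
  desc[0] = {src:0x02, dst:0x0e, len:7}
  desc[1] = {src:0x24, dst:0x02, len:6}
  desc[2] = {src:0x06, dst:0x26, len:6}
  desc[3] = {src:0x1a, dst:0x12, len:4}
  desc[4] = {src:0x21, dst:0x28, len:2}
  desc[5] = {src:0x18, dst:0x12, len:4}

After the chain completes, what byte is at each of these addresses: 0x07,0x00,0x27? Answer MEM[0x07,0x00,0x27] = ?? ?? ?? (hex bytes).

MEM[0x07,0x00,0x27] = d5 4c d5

D0: mem[0x0e..0x14] <- [f6 77 71 71 10 c2 9f]
D1: mem[0x02..0x07] <- [54 2c 52 90 ca d5]
D2: mem[0x26..0x2b] <- [ca d5 9f 06 99 8f]
D3: mem[0x12..0x15] <- [a1 5b 82 46]
D4: mem[0x28..0x29] <- [ac 1e]
D5: mem[0x12..0x15] <- [cc 76 a1 5b]
query mem[0x07]=0xd5, mem[0x00]=0x4c, mem[0x27]=0xd5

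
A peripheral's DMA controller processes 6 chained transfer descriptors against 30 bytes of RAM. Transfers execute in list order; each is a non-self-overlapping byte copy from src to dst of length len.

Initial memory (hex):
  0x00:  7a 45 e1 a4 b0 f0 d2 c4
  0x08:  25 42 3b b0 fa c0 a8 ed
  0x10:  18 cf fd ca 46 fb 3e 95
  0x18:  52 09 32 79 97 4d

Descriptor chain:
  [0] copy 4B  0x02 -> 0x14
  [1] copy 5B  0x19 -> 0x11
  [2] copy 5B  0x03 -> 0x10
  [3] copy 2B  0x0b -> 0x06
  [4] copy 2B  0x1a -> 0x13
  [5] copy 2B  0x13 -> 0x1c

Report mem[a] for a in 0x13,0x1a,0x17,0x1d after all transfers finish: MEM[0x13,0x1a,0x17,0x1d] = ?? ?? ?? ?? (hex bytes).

#0 dst[0x14+4] := {0xe1,0xa4,0xb0,0xf0}
#1 dst[0x11+5] := {0x09,0x32,0x79,0x97,0x4d}
#2 dst[0x10+5] := {0xa4,0xb0,0xf0,0xd2,0xc4}
#3 dst[0x06+2] := {0xb0,0xfa}
#4 dst[0x13+2] := {0x32,0x79}
#5 dst[0x1c+2] := {0x32,0x79}
query mem[0x13]=0x32, mem[0x1a]=0x32, mem[0x17]=0xf0, mem[0x1d]=0x79

MEM[0x13,0x1a,0x17,0x1d] = 32 32 f0 79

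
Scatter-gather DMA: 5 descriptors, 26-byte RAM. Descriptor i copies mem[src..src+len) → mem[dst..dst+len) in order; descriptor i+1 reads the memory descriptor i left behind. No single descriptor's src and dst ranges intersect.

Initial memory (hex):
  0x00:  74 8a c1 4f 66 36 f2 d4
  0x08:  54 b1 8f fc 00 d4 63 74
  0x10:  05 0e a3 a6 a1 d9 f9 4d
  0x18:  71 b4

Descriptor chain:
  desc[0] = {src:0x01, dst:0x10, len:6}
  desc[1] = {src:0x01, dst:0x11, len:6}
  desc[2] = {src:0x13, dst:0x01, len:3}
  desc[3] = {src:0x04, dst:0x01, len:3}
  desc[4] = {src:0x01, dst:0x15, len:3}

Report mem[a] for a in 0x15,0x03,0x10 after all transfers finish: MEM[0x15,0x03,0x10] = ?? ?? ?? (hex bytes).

[0] 0x01->0x10 len=6 : 8a c1 4f 66 36 f2
[1] 0x01->0x11 len=6 : 8a c1 4f 66 36 f2
[2] 0x13->0x01 len=3 : 4f 66 36
[3] 0x04->0x01 len=3 : 66 36 f2
[4] 0x01->0x15 len=3 : 66 36 f2
query mem[0x15]=0x66, mem[0x03]=0xf2, mem[0x10]=0x8a

MEM[0x15,0x03,0x10] = 66 f2 8a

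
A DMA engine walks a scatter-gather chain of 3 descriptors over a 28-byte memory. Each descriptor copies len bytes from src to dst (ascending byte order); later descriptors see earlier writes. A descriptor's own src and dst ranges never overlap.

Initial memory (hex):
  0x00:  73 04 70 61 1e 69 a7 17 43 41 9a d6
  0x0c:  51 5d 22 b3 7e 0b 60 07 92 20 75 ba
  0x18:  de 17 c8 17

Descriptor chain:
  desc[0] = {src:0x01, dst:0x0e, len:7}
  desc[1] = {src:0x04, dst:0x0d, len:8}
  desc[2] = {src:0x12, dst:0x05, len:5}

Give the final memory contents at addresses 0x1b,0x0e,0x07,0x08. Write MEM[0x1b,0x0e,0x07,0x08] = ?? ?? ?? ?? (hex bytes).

  after D0: wrote 7B at 0x0e = 0470611e69a717
  after D1: wrote 8B at 0x0d = 1e69a71743419ad6
  after D2: wrote 5B at 0x05 = 419ad62075
query mem[0x1b]=0x17, mem[0x0e]=0x69, mem[0x07]=0xd6, mem[0x08]=0x20

MEM[0x1b,0x0e,0x07,0x08] = 17 69 d6 20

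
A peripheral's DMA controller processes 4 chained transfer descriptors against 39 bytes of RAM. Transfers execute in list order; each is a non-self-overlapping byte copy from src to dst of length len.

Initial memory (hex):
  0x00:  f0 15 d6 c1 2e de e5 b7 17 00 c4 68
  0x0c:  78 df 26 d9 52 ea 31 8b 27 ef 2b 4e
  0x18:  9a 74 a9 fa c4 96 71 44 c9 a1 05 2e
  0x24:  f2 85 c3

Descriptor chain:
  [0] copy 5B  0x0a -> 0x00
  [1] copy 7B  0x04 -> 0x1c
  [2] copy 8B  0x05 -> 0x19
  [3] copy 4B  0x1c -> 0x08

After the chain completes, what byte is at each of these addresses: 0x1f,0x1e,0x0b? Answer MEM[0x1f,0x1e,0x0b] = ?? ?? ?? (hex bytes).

MEM[0x1f,0x1e,0x0b] = 68 c4 68

#0 dst[0x00+5] := {0xc4,0x68,0x78,0xdf,0x26}
#1 dst[0x1c+7] := {0x26,0xde,0xe5,0xb7,0x17,0x00,0xc4}
#2 dst[0x19+8] := {0xde,0xe5,0xb7,0x17,0x00,0xc4,0x68,0x78}
#3 dst[0x08+4] := {0x17,0x00,0xc4,0x68}
query mem[0x1f]=0x68, mem[0x1e]=0xc4, mem[0x0b]=0x68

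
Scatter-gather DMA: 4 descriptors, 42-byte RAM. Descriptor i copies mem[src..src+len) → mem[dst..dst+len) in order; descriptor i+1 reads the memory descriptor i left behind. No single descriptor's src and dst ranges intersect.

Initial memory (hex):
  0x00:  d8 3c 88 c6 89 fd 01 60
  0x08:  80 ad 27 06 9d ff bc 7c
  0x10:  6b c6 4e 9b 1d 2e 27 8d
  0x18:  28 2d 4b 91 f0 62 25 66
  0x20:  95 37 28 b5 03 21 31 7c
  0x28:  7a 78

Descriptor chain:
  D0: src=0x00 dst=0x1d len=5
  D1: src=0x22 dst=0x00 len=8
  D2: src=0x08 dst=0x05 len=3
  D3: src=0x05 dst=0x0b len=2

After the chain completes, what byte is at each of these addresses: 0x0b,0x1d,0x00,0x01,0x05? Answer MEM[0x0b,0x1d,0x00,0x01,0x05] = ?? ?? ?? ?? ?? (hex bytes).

MEM[0x0b,0x1d,0x00,0x01,0x05] = 80 d8 28 b5 80

#0 dst[0x1d+5] := {0xd8,0x3c,0x88,0xc6,0x89}
#1 dst[0x00+8] := {0x28,0xb5,0x03,0x21,0x31,0x7c,0x7a,0x78}
#2 dst[0x05+3] := {0x80,0xad,0x27}
#3 dst[0x0b+2] := {0x80,0xad}
query mem[0x0b]=0x80, mem[0x1d]=0xd8, mem[0x00]=0x28, mem[0x01]=0xb5, mem[0x05]=0x80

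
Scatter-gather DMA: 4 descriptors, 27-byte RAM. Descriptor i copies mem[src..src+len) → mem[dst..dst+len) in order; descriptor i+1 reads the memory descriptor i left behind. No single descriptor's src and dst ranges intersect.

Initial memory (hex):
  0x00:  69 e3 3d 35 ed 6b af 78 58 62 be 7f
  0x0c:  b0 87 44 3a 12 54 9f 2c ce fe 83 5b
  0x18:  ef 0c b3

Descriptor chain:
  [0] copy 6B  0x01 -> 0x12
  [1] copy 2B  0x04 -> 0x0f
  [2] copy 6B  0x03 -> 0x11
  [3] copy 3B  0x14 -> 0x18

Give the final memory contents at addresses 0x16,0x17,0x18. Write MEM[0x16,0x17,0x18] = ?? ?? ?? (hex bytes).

MEM[0x16,0x17,0x18] = 58 af af

D0: mem[0x12..0x17] <- [e3 3d 35 ed 6b af]
D1: mem[0x0f..0x10] <- [ed 6b]
D2: mem[0x11..0x16] <- [35 ed 6b af 78 58]
D3: mem[0x18..0x1a] <- [af 78 58]
query mem[0x16]=0x58, mem[0x17]=0xaf, mem[0x18]=0xaf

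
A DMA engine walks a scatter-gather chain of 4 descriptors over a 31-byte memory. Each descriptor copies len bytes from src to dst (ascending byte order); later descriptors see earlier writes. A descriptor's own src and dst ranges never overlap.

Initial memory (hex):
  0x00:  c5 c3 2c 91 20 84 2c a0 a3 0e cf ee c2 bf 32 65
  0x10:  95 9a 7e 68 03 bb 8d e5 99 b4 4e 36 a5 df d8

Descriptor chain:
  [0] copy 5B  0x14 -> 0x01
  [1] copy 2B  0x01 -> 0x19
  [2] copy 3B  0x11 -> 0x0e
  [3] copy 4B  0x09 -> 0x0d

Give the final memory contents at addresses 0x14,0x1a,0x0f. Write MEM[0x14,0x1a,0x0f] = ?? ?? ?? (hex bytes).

  after D0: wrote 5B at 0x01 = 03bb8de599
  after D1: wrote 2B at 0x19 = 03bb
  after D2: wrote 3B at 0x0e = 9a7e68
  after D3: wrote 4B at 0x0d = 0ecfeec2
query mem[0x14]=0x03, mem[0x1a]=0xbb, mem[0x0f]=0xee

MEM[0x14,0x1a,0x0f] = 03 bb ee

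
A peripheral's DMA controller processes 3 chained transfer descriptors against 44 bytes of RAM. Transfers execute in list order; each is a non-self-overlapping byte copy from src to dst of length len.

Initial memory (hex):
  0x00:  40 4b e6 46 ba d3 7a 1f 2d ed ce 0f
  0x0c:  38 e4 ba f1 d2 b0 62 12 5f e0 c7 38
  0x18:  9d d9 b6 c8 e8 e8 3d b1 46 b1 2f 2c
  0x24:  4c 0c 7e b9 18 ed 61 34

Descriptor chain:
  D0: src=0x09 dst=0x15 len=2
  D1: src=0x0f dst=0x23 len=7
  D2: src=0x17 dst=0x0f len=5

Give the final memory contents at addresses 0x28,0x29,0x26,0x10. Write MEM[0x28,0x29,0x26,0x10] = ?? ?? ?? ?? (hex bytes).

  after D0: wrote 2B at 0x15 = edce
  after D1: wrote 7B at 0x23 = f1d2b062125fed
  after D2: wrote 5B at 0x0f = 389dd9b6c8
query mem[0x28]=0x5f, mem[0x29]=0xed, mem[0x26]=0x62, mem[0x10]=0x9d

MEM[0x28,0x29,0x26,0x10] = 5f ed 62 9d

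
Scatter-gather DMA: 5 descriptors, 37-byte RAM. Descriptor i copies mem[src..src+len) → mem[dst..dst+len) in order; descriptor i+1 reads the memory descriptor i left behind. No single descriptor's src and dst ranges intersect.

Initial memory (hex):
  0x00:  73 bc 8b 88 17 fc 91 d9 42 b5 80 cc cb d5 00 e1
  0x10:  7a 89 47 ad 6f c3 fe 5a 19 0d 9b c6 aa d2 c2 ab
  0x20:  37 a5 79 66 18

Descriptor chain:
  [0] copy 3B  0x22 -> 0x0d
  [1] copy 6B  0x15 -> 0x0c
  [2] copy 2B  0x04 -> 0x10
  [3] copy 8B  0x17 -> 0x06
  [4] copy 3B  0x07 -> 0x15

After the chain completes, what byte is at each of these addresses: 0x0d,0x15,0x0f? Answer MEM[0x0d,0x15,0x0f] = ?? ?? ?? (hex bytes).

#0 dst[0x0d+3] := {0x79,0x66,0x18}
#1 dst[0x0c+6] := {0xc3,0xfe,0x5a,0x19,0x0d,0x9b}
#2 dst[0x10+2] := {0x17,0xfc}
#3 dst[0x06+8] := {0x5a,0x19,0x0d,0x9b,0xc6,0xaa,0xd2,0xc2}
#4 dst[0x15+3] := {0x19,0x0d,0x9b}
query mem[0x0d]=0xc2, mem[0x15]=0x19, mem[0x0f]=0x19

MEM[0x0d,0x15,0x0f] = c2 19 19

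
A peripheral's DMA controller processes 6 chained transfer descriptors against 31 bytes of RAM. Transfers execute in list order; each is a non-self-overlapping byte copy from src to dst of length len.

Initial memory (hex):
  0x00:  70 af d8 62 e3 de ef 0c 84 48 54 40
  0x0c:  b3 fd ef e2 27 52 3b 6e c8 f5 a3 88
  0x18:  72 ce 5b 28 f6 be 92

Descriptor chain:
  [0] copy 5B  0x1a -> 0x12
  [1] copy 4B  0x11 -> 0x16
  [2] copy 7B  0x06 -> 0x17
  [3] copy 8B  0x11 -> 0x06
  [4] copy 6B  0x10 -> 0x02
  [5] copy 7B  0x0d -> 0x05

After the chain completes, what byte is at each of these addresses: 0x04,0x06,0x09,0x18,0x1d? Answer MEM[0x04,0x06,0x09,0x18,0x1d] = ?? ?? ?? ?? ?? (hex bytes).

MEM[0x04,0x06,0x09,0x18,0x1d] = 5b ef 52 0c b3

[0] 0x1a->0x12 len=5 : 5b 28 f6 be 92
[1] 0x11->0x16 len=4 : 52 5b 28 f6
[2] 0x06->0x17 len=7 : ef 0c 84 48 54 40 b3
[3] 0x11->0x06 len=8 : 52 5b 28 f6 be 52 ef 0c
[4] 0x10->0x02 len=6 : 27 52 5b 28 f6 be
[5] 0x0d->0x05 len=7 : 0c ef e2 27 52 5b 28
query mem[0x04]=0x5b, mem[0x06]=0xef, mem[0x09]=0x52, mem[0x18]=0x0c, mem[0x1d]=0xb3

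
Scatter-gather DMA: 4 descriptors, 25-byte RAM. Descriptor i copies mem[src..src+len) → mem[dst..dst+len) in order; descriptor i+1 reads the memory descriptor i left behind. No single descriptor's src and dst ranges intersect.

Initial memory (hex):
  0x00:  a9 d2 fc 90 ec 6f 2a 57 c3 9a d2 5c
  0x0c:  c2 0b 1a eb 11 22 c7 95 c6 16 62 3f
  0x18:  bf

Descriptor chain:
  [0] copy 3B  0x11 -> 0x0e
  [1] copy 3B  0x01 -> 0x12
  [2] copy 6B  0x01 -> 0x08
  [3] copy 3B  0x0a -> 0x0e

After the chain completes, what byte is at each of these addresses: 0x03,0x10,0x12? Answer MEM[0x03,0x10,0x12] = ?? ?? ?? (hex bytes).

MEM[0x03,0x10,0x12] = 90 6f d2

D0: mem[0x0e..0x10] <- [22 c7 95]
D1: mem[0x12..0x14] <- [d2 fc 90]
D2: mem[0x08..0x0d] <- [d2 fc 90 ec 6f 2a]
D3: mem[0x0e..0x10] <- [90 ec 6f]
query mem[0x03]=0x90, mem[0x10]=0x6f, mem[0x12]=0xd2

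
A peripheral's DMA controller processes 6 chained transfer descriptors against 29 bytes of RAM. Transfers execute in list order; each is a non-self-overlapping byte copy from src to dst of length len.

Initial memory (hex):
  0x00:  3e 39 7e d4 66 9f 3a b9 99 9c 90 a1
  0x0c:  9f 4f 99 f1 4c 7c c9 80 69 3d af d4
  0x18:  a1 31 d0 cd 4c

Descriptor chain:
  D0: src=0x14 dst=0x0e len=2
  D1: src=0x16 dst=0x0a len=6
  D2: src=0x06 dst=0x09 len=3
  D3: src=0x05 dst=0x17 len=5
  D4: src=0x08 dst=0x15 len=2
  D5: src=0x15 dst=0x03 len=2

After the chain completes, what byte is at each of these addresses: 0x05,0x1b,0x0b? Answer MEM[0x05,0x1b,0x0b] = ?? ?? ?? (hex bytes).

MEM[0x05,0x1b,0x0b] = 9f 3a 99

#0 dst[0x0e+2] := {0x69,0x3d}
#1 dst[0x0a+6] := {0xaf,0xd4,0xa1,0x31,0xd0,0xcd}
#2 dst[0x09+3] := {0x3a,0xb9,0x99}
#3 dst[0x17+5] := {0x9f,0x3a,0xb9,0x99,0x3a}
#4 dst[0x15+2] := {0x99,0x3a}
#5 dst[0x03+2] := {0x99,0x3a}
query mem[0x05]=0x9f, mem[0x1b]=0x3a, mem[0x0b]=0x99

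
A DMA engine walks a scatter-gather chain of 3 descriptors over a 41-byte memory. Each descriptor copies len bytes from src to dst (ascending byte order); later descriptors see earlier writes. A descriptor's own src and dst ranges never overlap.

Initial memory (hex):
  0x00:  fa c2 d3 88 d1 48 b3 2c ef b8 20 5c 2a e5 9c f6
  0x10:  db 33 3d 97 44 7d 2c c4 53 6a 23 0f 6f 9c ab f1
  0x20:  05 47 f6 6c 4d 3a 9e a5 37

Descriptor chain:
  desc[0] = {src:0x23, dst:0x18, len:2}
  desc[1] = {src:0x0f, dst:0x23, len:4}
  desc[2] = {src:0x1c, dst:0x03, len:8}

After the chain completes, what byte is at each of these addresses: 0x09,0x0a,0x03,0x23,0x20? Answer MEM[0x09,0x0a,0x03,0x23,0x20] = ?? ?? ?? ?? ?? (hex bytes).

#0 dst[0x18+2] := {0x6c,0x4d}
#1 dst[0x23+4] := {0xf6,0xdb,0x33,0x3d}
#2 dst[0x03+8] := {0x6f,0x9c,0xab,0xf1,0x05,0x47,0xf6,0xf6}
query mem[0x09]=0xf6, mem[0x0a]=0xf6, mem[0x03]=0x6f, mem[0x23]=0xf6, mem[0x20]=0x05

MEM[0x09,0x0a,0x03,0x23,0x20] = f6 f6 6f f6 05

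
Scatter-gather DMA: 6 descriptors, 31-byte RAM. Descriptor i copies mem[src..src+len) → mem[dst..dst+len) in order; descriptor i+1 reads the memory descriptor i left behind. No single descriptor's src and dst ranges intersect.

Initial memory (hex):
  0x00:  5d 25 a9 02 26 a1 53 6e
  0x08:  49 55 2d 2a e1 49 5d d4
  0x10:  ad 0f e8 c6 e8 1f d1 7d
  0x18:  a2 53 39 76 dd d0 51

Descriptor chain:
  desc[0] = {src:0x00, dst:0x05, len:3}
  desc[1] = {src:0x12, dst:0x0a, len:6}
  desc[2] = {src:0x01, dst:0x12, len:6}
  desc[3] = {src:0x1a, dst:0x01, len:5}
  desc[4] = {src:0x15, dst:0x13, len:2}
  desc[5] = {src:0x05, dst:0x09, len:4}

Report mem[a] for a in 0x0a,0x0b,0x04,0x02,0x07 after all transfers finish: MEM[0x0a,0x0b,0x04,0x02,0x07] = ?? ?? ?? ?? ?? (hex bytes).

  after D0: wrote 3B at 0x05 = 5d25a9
  after D1: wrote 6B at 0x0a = e8c6e81fd17d
  after D2: wrote 6B at 0x12 = 25a902265d25
  after D3: wrote 5B at 0x01 = 3976ddd051
  after D4: wrote 2B at 0x13 = 265d
  after D5: wrote 4B at 0x09 = 5125a949
query mem[0x0a]=0x25, mem[0x0b]=0xa9, mem[0x04]=0xd0, mem[0x02]=0x76, mem[0x07]=0xa9

MEM[0x0a,0x0b,0x04,0x02,0x07] = 25 a9 d0 76 a9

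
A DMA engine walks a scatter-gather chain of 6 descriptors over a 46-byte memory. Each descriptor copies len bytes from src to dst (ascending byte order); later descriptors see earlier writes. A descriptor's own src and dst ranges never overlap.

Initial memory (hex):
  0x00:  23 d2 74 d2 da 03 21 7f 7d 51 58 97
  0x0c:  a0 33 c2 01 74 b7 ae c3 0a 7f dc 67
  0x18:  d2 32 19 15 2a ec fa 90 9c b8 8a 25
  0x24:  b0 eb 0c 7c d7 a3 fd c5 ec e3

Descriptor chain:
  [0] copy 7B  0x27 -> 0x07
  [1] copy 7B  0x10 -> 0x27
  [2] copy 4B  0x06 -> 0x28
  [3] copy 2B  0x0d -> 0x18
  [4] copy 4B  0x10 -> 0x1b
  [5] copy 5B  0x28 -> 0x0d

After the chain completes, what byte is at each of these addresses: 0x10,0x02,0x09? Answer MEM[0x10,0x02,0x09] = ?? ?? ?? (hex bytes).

MEM[0x10,0x02,0x09] = a3 74 a3

D0: mem[0x07..0x0d] <- [7c d7 a3 fd c5 ec e3]
D1: mem[0x27..0x2d] <- [74 b7 ae c3 0a 7f dc]
D2: mem[0x28..0x2b] <- [21 7c d7 a3]
D3: mem[0x18..0x19] <- [e3 c2]
D4: mem[0x1b..0x1e] <- [74 b7 ae c3]
D5: mem[0x0d..0x11] <- [21 7c d7 a3 7f]
query mem[0x10]=0xa3, mem[0x02]=0x74, mem[0x09]=0xa3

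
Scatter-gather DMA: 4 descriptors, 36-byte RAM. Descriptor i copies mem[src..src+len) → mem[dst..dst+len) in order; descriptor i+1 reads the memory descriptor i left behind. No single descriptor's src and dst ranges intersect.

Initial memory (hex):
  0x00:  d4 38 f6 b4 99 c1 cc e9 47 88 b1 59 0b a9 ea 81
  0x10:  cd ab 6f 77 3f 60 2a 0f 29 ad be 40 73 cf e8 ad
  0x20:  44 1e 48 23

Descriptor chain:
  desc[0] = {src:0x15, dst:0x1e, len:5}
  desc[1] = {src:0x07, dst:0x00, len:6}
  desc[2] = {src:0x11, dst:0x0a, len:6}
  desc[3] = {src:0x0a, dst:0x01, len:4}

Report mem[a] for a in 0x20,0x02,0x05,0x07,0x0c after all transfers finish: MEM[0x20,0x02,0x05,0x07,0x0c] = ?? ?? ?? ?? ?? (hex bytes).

MEM[0x20,0x02,0x05,0x07,0x0c] = 0f 6f 0b e9 77

  after D0: wrote 5B at 0x1e = 602a0f29ad
  after D1: wrote 6B at 0x00 = e94788b1590b
  after D2: wrote 6B at 0x0a = ab6f773f602a
  after D3: wrote 4B at 0x01 = ab6f773f
query mem[0x20]=0x0f, mem[0x02]=0x6f, mem[0x05]=0x0b, mem[0x07]=0xe9, mem[0x0c]=0x77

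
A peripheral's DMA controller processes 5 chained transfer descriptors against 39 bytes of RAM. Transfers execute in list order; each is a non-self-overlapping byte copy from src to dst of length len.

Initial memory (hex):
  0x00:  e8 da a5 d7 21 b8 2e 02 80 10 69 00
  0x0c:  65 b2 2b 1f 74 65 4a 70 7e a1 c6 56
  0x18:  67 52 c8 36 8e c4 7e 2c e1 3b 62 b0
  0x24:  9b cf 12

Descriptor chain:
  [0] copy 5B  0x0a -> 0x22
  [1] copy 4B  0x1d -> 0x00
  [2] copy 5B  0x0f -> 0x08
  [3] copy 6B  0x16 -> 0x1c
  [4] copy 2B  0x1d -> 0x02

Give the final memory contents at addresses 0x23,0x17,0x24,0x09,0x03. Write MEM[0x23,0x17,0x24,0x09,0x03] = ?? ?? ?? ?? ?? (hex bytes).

MEM[0x23,0x17,0x24,0x09,0x03] = 00 56 65 74 67

  after D0: wrote 5B at 0x22 = 690065b22b
  after D1: wrote 4B at 0x00 = c47e2ce1
  after D2: wrote 5B at 0x08 = 1f74654a70
  after D3: wrote 6B at 0x1c = c6566752c836
  after D4: wrote 2B at 0x02 = 5667
query mem[0x23]=0x00, mem[0x17]=0x56, mem[0x24]=0x65, mem[0x09]=0x74, mem[0x03]=0x67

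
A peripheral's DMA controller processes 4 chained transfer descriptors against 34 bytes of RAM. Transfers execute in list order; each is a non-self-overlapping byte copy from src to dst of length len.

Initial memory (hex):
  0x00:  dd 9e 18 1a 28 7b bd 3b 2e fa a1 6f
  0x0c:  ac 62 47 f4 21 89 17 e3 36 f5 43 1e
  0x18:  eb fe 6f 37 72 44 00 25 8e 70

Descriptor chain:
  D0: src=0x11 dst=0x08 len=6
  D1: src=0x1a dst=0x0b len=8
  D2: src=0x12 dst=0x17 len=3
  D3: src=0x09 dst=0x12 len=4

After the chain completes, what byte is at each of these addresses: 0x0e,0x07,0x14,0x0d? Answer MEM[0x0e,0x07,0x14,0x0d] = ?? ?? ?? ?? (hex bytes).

MEM[0x0e,0x07,0x14,0x0d] = 44 3b 6f 72

D0: mem[0x08..0x0d] <- [89 17 e3 36 f5 43]
D1: mem[0x0b..0x12] <- [6f 37 72 44 00 25 8e 70]
D2: mem[0x17..0x19] <- [70 e3 36]
D3: mem[0x12..0x15] <- [17 e3 6f 37]
query mem[0x0e]=0x44, mem[0x07]=0x3b, mem[0x14]=0x6f, mem[0x0d]=0x72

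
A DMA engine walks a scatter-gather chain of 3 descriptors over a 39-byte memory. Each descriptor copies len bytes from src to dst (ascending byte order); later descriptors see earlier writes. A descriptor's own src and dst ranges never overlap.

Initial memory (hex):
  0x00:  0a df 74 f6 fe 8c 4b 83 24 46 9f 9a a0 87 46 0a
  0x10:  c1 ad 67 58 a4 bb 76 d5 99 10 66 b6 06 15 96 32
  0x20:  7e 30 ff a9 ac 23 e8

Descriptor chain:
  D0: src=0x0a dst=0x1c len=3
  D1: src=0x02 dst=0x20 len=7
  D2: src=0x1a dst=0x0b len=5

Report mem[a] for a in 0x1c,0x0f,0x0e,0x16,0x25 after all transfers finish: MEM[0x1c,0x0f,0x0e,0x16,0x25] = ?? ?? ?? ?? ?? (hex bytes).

[0] 0x0a->0x1c len=3 : 9f 9a a0
[1] 0x02->0x20 len=7 : 74 f6 fe 8c 4b 83 24
[2] 0x1a->0x0b len=5 : 66 b6 9f 9a a0
query mem[0x1c]=0x9f, mem[0x0f]=0xa0, mem[0x0e]=0x9a, mem[0x16]=0x76, mem[0x25]=0x83

MEM[0x1c,0x0f,0x0e,0x16,0x25] = 9f a0 9a 76 83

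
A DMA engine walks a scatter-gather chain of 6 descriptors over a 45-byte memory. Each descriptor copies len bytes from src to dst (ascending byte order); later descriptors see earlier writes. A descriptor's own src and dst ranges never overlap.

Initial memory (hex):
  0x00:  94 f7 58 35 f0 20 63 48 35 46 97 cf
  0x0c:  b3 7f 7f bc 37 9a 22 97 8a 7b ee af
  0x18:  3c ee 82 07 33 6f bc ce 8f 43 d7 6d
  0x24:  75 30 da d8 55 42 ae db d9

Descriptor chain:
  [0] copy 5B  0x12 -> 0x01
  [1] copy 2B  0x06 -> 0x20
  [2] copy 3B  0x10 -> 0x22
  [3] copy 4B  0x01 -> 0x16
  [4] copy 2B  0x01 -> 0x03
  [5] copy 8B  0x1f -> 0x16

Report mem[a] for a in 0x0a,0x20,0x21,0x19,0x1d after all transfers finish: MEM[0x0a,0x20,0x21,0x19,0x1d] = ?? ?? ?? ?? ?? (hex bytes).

[0] 0x12->0x01 len=5 : 22 97 8a 7b ee
[1] 0x06->0x20 len=2 : 63 48
[2] 0x10->0x22 len=3 : 37 9a 22
[3] 0x01->0x16 len=4 : 22 97 8a 7b
[4] 0x01->0x03 len=2 : 22 97
[5] 0x1f->0x16 len=8 : ce 63 48 37 9a 22 30 da
query mem[0x0a]=0x97, mem[0x20]=0x63, mem[0x21]=0x48, mem[0x19]=0x37, mem[0x1d]=0xda

MEM[0x0a,0x20,0x21,0x19,0x1d] = 97 63 48 37 da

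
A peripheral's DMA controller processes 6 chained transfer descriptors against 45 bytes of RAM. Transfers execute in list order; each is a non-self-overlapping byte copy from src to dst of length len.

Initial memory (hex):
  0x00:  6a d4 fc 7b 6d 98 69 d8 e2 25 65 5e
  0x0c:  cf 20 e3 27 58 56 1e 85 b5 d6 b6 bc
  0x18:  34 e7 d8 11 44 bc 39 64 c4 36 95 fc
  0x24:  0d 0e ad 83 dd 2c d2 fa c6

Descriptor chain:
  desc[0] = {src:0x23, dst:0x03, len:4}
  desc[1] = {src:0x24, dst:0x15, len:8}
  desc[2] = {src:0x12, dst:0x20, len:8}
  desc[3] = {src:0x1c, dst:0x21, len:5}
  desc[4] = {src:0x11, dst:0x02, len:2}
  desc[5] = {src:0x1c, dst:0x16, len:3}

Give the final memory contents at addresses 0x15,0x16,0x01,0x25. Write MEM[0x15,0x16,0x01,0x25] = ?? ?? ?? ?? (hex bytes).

MEM[0x15,0x16,0x01,0x25] = 0d fa d4 1e

#0 dst[0x03+4] := {0xfc,0x0d,0x0e,0xad}
#1 dst[0x15+8] := {0x0d,0x0e,0xad,0x83,0xdd,0x2c,0xd2,0xfa}
#2 dst[0x20+8] := {0x1e,0x85,0xb5,0x0d,0x0e,0xad,0x83,0xdd}
#3 dst[0x21+5] := {0xfa,0xbc,0x39,0x64,0x1e}
#4 dst[0x02+2] := {0x56,0x1e}
#5 dst[0x16+3] := {0xfa,0xbc,0x39}
query mem[0x15]=0x0d, mem[0x16]=0xfa, mem[0x01]=0xd4, mem[0x25]=0x1e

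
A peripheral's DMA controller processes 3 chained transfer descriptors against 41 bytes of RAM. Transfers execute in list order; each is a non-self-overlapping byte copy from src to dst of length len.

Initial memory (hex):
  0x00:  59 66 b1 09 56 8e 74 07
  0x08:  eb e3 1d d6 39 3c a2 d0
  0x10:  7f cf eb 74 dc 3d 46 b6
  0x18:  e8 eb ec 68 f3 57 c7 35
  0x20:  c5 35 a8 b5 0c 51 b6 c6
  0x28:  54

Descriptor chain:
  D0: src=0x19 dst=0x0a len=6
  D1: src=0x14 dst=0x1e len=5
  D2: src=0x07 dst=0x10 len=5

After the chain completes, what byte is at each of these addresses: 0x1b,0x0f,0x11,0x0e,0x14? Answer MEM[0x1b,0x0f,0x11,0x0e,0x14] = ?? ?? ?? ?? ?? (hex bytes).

MEM[0x1b,0x0f,0x11,0x0e,0x14] = 68 c7 eb 57 ec

  after D0: wrote 6B at 0x0a = ebec68f357c7
  after D1: wrote 5B at 0x1e = dc3d46b6e8
  after D2: wrote 5B at 0x10 = 07ebe3ebec
query mem[0x1b]=0x68, mem[0x0f]=0xc7, mem[0x11]=0xeb, mem[0x0e]=0x57, mem[0x14]=0xec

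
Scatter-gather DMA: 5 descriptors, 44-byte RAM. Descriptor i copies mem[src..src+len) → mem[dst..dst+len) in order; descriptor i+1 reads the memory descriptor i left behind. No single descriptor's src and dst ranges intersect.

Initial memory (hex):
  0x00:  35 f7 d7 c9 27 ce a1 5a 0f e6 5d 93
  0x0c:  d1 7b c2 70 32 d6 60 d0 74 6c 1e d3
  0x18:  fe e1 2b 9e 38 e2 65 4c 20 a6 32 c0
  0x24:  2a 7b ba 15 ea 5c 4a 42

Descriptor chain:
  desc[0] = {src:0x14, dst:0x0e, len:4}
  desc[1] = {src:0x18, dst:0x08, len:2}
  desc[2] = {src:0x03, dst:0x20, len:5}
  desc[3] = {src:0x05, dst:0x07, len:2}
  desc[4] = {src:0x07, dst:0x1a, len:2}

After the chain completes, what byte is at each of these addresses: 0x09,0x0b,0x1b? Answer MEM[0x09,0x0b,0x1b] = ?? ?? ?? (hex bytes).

#0 dst[0x0e+4] := {0x74,0x6c,0x1e,0xd3}
#1 dst[0x08+2] := {0xfe,0xe1}
#2 dst[0x20+5] := {0xc9,0x27,0xce,0xa1,0x5a}
#3 dst[0x07+2] := {0xce,0xa1}
#4 dst[0x1a+2] := {0xce,0xa1}
query mem[0x09]=0xe1, mem[0x0b]=0x93, mem[0x1b]=0xa1

MEM[0x09,0x0b,0x1b] = e1 93 a1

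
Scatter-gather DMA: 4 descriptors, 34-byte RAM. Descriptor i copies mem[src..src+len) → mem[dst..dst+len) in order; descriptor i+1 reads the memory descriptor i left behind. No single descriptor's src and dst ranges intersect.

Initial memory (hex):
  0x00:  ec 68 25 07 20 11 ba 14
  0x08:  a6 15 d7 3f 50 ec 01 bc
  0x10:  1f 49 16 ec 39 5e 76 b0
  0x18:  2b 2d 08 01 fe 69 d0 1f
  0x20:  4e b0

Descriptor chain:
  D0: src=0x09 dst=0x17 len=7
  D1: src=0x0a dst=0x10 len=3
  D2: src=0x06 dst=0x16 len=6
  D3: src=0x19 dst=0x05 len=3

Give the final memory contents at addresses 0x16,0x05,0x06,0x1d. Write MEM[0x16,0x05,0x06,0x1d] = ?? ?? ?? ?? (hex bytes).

D0: mem[0x17..0x1d] <- [15 d7 3f 50 ec 01 bc]
D1: mem[0x10..0x12] <- [d7 3f 50]
D2: mem[0x16..0x1b] <- [ba 14 a6 15 d7 3f]
D3: mem[0x05..0x07] <- [15 d7 3f]
query mem[0x16]=0xba, mem[0x05]=0x15, mem[0x06]=0xd7, mem[0x1d]=0xbc

MEM[0x16,0x05,0x06,0x1d] = ba 15 d7 bc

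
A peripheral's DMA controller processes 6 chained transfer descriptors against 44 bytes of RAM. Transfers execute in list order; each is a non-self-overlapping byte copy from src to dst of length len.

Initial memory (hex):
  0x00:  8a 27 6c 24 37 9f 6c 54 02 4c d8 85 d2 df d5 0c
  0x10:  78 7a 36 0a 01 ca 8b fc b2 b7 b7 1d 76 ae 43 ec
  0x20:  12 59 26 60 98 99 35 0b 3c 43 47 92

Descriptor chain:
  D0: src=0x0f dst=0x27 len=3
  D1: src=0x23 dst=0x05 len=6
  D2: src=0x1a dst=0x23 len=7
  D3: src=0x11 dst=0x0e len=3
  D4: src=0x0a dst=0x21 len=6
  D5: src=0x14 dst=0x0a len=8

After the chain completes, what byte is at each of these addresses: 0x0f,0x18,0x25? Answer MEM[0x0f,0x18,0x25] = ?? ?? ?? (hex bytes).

MEM[0x0f,0x18,0x25] = b7 b2 7a

#0 dst[0x27+3] := {0x0c,0x78,0x7a}
#1 dst[0x05+6] := {0x60,0x98,0x99,0x35,0x0c,0x78}
#2 dst[0x23+7] := {0xb7,0x1d,0x76,0xae,0x43,0xec,0x12}
#3 dst[0x0e+3] := {0x7a,0x36,0x0a}
#4 dst[0x21+6] := {0x78,0x85,0xd2,0xdf,0x7a,0x36}
#5 dst[0x0a+8] := {0x01,0xca,0x8b,0xfc,0xb2,0xb7,0xb7,0x1d}
query mem[0x0f]=0xb7, mem[0x18]=0xb2, mem[0x25]=0x7a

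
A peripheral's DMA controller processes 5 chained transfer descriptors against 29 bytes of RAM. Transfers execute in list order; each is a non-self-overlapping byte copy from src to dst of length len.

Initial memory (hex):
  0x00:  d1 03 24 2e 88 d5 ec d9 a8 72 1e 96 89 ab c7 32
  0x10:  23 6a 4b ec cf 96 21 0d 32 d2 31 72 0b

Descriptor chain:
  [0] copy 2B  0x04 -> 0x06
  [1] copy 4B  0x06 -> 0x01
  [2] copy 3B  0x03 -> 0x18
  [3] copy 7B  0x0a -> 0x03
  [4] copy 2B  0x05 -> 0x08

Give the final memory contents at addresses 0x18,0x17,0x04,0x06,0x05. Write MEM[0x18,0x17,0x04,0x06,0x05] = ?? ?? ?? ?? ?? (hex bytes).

MEM[0x18,0x17,0x04,0x06,0x05] = a8 0d 96 ab 89

  after D0: wrote 2B at 0x06 = 88d5
  after D1: wrote 4B at 0x01 = 88d5a872
  after D2: wrote 3B at 0x18 = a872d5
  after D3: wrote 7B at 0x03 = 1e9689abc73223
  after D4: wrote 2B at 0x08 = 89ab
query mem[0x18]=0xa8, mem[0x17]=0x0d, mem[0x04]=0x96, mem[0x06]=0xab, mem[0x05]=0x89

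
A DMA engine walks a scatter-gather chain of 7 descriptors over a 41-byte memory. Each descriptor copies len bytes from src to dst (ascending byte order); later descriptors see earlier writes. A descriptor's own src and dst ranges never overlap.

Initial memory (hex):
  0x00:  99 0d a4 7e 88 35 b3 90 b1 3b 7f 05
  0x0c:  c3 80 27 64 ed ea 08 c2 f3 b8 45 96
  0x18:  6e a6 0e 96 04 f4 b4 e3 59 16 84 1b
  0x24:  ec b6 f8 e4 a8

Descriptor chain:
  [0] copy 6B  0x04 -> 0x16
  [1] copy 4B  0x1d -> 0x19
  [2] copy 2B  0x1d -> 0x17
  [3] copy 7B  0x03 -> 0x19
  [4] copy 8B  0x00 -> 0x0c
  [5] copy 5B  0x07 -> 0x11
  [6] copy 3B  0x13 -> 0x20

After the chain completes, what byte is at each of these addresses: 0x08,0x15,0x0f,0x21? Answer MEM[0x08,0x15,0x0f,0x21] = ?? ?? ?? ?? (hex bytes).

MEM[0x08,0x15,0x0f,0x21] = b1 05 7e 7f

#0 dst[0x16+6] := {0x88,0x35,0xb3,0x90,0xb1,0x3b}
#1 dst[0x19+4] := {0xf4,0xb4,0xe3,0x59}
#2 dst[0x17+2] := {0xf4,0xb4}
#3 dst[0x19+7] := {0x7e,0x88,0x35,0xb3,0x90,0xb1,0x3b}
#4 dst[0x0c+8] := {0x99,0x0d,0xa4,0x7e,0x88,0x35,0xb3,0x90}
#5 dst[0x11+5] := {0x90,0xb1,0x3b,0x7f,0x05}
#6 dst[0x20+3] := {0x3b,0x7f,0x05}
query mem[0x08]=0xb1, mem[0x15]=0x05, mem[0x0f]=0x7e, mem[0x21]=0x7f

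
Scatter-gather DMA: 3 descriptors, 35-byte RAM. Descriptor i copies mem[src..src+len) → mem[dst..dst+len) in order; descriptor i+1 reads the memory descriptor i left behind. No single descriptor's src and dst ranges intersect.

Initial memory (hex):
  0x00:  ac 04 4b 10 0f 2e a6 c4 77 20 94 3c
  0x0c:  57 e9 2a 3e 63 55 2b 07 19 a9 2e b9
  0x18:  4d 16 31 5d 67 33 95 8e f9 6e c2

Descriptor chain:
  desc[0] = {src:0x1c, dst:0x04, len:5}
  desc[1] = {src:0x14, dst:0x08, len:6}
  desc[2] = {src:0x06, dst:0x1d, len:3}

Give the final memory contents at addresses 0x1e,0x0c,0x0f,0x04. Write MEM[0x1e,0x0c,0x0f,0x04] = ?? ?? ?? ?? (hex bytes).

[0] 0x1c->0x04 len=5 : 67 33 95 8e f9
[1] 0x14->0x08 len=6 : 19 a9 2e b9 4d 16
[2] 0x06->0x1d len=3 : 95 8e 19
query mem[0x1e]=0x8e, mem[0x0c]=0x4d, mem[0x0f]=0x3e, mem[0x04]=0x67

MEM[0x1e,0x0c,0x0f,0x04] = 8e 4d 3e 67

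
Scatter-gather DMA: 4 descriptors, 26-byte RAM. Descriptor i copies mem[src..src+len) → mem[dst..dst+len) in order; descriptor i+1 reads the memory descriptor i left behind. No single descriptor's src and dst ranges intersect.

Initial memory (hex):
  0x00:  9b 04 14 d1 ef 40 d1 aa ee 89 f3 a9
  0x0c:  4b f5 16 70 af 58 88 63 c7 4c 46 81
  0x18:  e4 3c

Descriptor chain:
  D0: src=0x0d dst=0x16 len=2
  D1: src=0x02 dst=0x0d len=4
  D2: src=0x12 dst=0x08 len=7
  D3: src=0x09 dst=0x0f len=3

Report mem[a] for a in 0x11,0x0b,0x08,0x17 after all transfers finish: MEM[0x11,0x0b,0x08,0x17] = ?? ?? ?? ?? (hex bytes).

  after D0: wrote 2B at 0x16 = f516
  after D1: wrote 4B at 0x0d = 14d1ef40
  after D2: wrote 7B at 0x08 = 8863c74cf516e4
  after D3: wrote 3B at 0x0f = 63c74c
query mem[0x11]=0x4c, mem[0x0b]=0x4c, mem[0x08]=0x88, mem[0x17]=0x16

MEM[0x11,0x0b,0x08,0x17] = 4c 4c 88 16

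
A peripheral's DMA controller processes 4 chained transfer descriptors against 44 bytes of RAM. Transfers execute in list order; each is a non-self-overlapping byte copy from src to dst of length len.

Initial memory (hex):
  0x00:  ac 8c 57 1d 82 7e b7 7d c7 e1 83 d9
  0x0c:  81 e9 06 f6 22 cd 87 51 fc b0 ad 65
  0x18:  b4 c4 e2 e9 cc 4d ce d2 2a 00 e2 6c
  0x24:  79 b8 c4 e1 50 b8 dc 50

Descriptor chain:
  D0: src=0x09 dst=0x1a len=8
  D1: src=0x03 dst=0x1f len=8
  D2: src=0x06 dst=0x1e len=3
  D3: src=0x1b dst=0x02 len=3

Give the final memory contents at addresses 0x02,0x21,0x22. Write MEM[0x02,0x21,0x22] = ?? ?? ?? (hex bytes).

MEM[0x02,0x21,0x22] = 83 7e b7

  after D0: wrote 8B at 0x1a = e183d981e906f622
  after D1: wrote 8B at 0x1f = 1d827eb77dc7e183
  after D2: wrote 3B at 0x1e = b77dc7
  after D3: wrote 3B at 0x02 = 83d981
query mem[0x02]=0x83, mem[0x21]=0x7e, mem[0x22]=0xb7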